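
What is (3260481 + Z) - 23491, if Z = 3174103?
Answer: 6411093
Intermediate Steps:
(3260481 + Z) - 23491 = (3260481 + 3174103) - 23491 = 6434584 - 23491 = 6411093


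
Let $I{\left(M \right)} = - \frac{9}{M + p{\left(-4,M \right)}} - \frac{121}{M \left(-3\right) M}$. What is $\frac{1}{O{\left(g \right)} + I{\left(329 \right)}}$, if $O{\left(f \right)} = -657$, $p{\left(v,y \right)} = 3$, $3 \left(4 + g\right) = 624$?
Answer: $- \frac{107808036}{70832761987} \approx -0.001522$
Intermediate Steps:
$g = 204$ ($g = -4 + \frac{1}{3} \cdot 624 = -4 + 208 = 204$)
$I{\left(M \right)} = - \frac{9}{3 + M} + \frac{121}{3 M^{2}}$ ($I{\left(M \right)} = - \frac{9}{M + 3} - \frac{121}{M \left(-3\right) M} = - \frac{9}{3 + M} - \frac{121}{- 3 M M} = - \frac{9}{3 + M} - \frac{121}{\left(-3\right) M^{2}} = - \frac{9}{3 + M} - 121 \left(- \frac{1}{3 M^{2}}\right) = - \frac{9}{3 + M} + \frac{121}{3 M^{2}}$)
$\frac{1}{O{\left(g \right)} + I{\left(329 \right)}} = \frac{1}{-657 + \frac{363 - 27 \cdot 329^{2} + 121 \cdot 329}{3 \cdot 108241 \left(3 + 329\right)}} = \frac{1}{-657 + \frac{1}{3} \cdot \frac{1}{108241} \cdot \frac{1}{332} \left(363 - 2922507 + 39809\right)} = \frac{1}{-657 + \frac{1}{3} \cdot \frac{1}{108241} \cdot \frac{1}{332} \left(-2882335\right)} = \frac{1}{-657 - \frac{2882335}{107808036}} = \frac{1}{- \frac{70832761987}{107808036}} = - \frac{107808036}{70832761987}$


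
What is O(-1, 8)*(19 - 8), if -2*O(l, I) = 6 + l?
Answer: -55/2 ≈ -27.500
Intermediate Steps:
O(l, I) = -3 - l/2 (O(l, I) = -(6 + l)/2 = -3 - l/2)
O(-1, 8)*(19 - 8) = (-3 - 1/2*(-1))*(19 - 8) = (-3 + 1/2)*11 = -5/2*11 = -55/2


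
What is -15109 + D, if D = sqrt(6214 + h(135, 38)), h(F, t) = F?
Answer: -15109 + sqrt(6349) ≈ -15029.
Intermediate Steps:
D = sqrt(6349) (D = sqrt(6214 + 135) = sqrt(6349) ≈ 79.681)
-15109 + D = -15109 + sqrt(6349)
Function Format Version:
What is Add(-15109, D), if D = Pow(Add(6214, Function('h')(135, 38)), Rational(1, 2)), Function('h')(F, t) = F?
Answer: Add(-15109, Pow(6349, Rational(1, 2))) ≈ -15029.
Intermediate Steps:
D = Pow(6349, Rational(1, 2)) (D = Pow(Add(6214, 135), Rational(1, 2)) = Pow(6349, Rational(1, 2)) ≈ 79.681)
Add(-15109, D) = Add(-15109, Pow(6349, Rational(1, 2)))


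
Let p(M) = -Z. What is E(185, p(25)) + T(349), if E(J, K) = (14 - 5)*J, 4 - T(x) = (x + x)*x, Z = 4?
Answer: -241933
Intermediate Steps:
T(x) = 4 - 2*x**2 (T(x) = 4 - (x + x)*x = 4 - 2*x*x = 4 - 2*x**2)
p(M) = -4 (p(M) = -1*4 = -4)
E(J, K) = 9*J
E(185, p(25)) + T(349) = 9*185 + (4 - 2*349**2) = 1665 + (4 - 2*121801) = 1665 + (4 - 243602) = 1665 - 243598 = -241933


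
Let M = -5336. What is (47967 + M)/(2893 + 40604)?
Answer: 42631/43497 ≈ 0.98009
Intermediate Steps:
(47967 + M)/(2893 + 40604) = (47967 - 5336)/(2893 + 40604) = 42631/43497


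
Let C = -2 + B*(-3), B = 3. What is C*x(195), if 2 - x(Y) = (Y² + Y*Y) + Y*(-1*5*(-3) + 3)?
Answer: 875138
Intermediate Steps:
C = -11 (C = -2 + 3*(-3) = -2 - 9 = -11)
x(Y) = 2 - 18*Y - 2*Y² (x(Y) = 2 - ((Y² + Y*Y) + Y*(-1*5*(-3) + 3)) = 2 - ((Y² + Y²) + Y*(-5*(-3) + 3)) = 2 - (2*Y² + Y*(15 + 3)) = 2 - (2*Y² + Y*18) = 2 - (2*Y² + 18*Y) = 2 + (-18*Y - 2*Y²) = 2 - 18*Y - 2*Y²)
C*x(195) = -11*(2 - 18*195 - 2*195²) = -11*(2 - 3510 - 2*38025) = -11*(2 - 3510 - 76050) = -11*(-79558) = 875138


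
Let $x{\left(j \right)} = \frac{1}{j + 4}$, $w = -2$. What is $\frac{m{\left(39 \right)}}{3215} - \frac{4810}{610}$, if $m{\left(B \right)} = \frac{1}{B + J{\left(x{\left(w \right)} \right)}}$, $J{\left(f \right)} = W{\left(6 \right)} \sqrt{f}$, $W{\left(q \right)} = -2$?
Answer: $- \frac{2349002006}{297898685} + \frac{\sqrt{2}}{4883585} \approx -7.8852$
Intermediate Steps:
$x{\left(j \right)} = \frac{1}{4 + j}$
$J{\left(f \right)} = - 2 \sqrt{f}$
$m{\left(B \right)} = \frac{1}{B - \sqrt{2}}$ ($m{\left(B \right)} = \frac{1}{B - 2 \sqrt{\frac{1}{4 - 2}}} = \frac{1}{B - 2 \sqrt{\frac{1}{2}}} = \frac{1}{B - \frac{2}{\sqrt{2}}} = \frac{1}{B - 2 \frac{\sqrt{2}}{2}} = \frac{1}{B - \sqrt{2}}$)
$\frac{m{\left(39 \right)}}{3215} - \frac{4810}{610} = \frac{1}{\left(39 - \sqrt{2}\right) 3215} - \frac{4810}{610} = \frac{1}{39 - \sqrt{2}} \cdot \frac{1}{3215} - \frac{481}{61} = \frac{1}{3215 \left(39 - \sqrt{2}\right)} - \frac{481}{61} = - \frac{481}{61} + \frac{1}{3215 \left(39 - \sqrt{2}\right)}$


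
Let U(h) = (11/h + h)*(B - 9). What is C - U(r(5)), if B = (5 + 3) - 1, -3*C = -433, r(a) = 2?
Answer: 478/3 ≈ 159.33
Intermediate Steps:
C = 433/3 (C = -1/3*(-433) = 433/3 ≈ 144.33)
B = 7 (B = 8 - 1 = 7)
U(h) = -22/h - 2*h (U(h) = (11/h + h)*(7 - 9) = (h + 11/h)*(-2) = -22/h - 2*h)
C - U(r(5)) = 433/3 - (-22/2 - 2*2) = 433/3 - (-22*1/2 - 4) = 433/3 - (-11 - 4) = 433/3 - 1*(-15) = 433/3 + 15 = 478/3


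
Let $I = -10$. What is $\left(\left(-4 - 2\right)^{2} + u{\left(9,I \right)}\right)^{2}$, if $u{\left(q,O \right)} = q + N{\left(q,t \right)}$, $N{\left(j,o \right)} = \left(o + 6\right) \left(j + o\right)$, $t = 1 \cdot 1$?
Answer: $13225$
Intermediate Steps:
$t = 1$
$N{\left(j,o \right)} = \left(6 + o\right) \left(j + o\right)$
$u{\left(q,O \right)} = 7 + 8 q$ ($u{\left(q,O \right)} = q + \left(1^{2} + 6 q + 6 \cdot 1 + q 1\right) = q + \left(1 + 6 q + 6 + q\right) = q + \left(7 + 7 q\right) = 7 + 8 q$)
$\left(\left(-4 - 2\right)^{2} + u{\left(9,I \right)}\right)^{2} = \left(\left(-4 - 2\right)^{2} + \left(7 + 8 \cdot 9\right)\right)^{2} = \left(\left(-6\right)^{2} + \left(7 + 72\right)\right)^{2} = \left(36 + 79\right)^{2} = 115^{2} = 13225$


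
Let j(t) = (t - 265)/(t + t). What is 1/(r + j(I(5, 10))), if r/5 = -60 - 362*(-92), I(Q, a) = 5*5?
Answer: 5/831076 ≈ 6.0163e-6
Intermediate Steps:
I(Q, a) = 25
r = 166220 (r = 5*(-60 - 362*(-92)) = 5*(-60 + 33304) = 5*33244 = 166220)
j(t) = (-265 + t)/(2*t) (j(t) = (-265 + t)/((2*t)) = (-265 + t)*(1/(2*t)) = (-265 + t)/(2*t))
1/(r + j(I(5, 10))) = 1/(166220 + (1/2)*(-265 + 25)/25) = 1/(166220 + (1/2)*(1/25)*(-240)) = 1/(166220 - 24/5) = 1/(831076/5) = 5/831076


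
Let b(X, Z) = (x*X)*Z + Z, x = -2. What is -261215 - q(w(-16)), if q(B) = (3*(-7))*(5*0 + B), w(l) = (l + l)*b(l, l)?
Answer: 93601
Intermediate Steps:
b(X, Z) = Z - 2*X*Z (b(X, Z) = (-2*X)*Z + Z = -2*X*Z + Z = Z - 2*X*Z)
w(l) = 2*l²*(1 - 2*l) (w(l) = (l + l)*(l*(1 - 2*l)) = (2*l)*(l*(1 - 2*l)) = 2*l²*(1 - 2*l))
q(B) = -21*B (q(B) = -21*(0 + B) = -21*B)
-261215 - q(w(-16)) = -261215 - (-21)*(-16)²*(2 - 4*(-16)) = -261215 - (-21)*256*(2 + 64) = -261215 - (-21)*256*66 = -261215 - (-21)*16896 = -261215 - 1*(-354816) = -261215 + 354816 = 93601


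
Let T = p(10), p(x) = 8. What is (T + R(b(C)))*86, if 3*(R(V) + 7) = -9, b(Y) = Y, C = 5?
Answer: -172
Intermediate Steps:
R(V) = -10 (R(V) = -7 + (1/3)*(-9) = -7 - 3 = -10)
T = 8
(T + R(b(C)))*86 = (8 - 10)*86 = -2*86 = -172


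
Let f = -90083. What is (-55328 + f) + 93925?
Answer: -51486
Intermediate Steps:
(-55328 + f) + 93925 = (-55328 - 90083) + 93925 = -145411 + 93925 = -51486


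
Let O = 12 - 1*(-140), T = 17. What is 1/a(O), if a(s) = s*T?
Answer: 1/2584 ≈ 0.00038700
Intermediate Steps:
O = 152 (O = 12 + 140 = 152)
a(s) = 17*s (a(s) = s*17 = 17*s)
1/a(O) = 1/(17*152) = 1/2584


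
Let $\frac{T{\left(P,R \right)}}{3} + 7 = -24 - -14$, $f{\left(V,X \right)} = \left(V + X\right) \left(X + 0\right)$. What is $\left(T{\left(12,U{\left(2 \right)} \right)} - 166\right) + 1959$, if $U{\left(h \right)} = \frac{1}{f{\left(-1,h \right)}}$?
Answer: $1742$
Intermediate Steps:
$f{\left(V,X \right)} = X \left(V + X\right)$ ($f{\left(V,X \right)} = \left(V + X\right) X = X \left(V + X\right)$)
$U{\left(h \right)} = \frac{1}{h \left(-1 + h\right)}$
$T{\left(P,R \right)} = -51$ ($T{\left(P,R \right)} = -21 + 3 \left(-24 - -14\right) = -21 + 3 \left(-24 + 14\right) = -21 + 3 \left(-10\right) = -21 - 30 = -51$)
$\left(T{\left(12,U{\left(2 \right)} \right)} - 166\right) + 1959 = \left(-51 - 166\right) + 1959 = -217 + 1959 = 1742$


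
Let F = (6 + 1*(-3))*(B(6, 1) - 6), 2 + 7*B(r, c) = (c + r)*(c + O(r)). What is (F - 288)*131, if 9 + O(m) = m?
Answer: -286890/7 ≈ -40984.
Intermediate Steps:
O(m) = -9 + m
B(r, c) = -2/7 + (c + r)*(-9 + c + r)/7 (B(r, c) = -2/7 + ((c + r)*(c + (-9 + r)))/7 = -2/7 + ((c + r)*(-9 + c + r))/7 = -2/7 + (c + r)*(-9 + c + r)/7)
F = -174/7 (F = (6 + 1*(-3))*((-2/7 + (1/7)*1**2 + (1/7)*1*6 + (1/7)*1*(-9 + 6) + (1/7)*6*(-9 + 6)) - 6) = (6 - 3)*((-2/7 + (1/7)*1 + 6/7 + (1/7)*1*(-3) + (1/7)*6*(-3)) - 6) = 3*((-2/7 + 1/7 + 6/7 - 3/7 - 18/7) - 6) = 3*(-16/7 - 6) = 3*(-58/7) = -174/7 ≈ -24.857)
(F - 288)*131 = (-174/7 - 288)*131 = -2190/7*131 = -286890/7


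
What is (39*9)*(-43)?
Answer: -15093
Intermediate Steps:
(39*9)*(-43) = 351*(-43) = -15093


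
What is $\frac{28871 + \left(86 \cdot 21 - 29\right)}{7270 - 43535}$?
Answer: $- \frac{30648}{36265} \approx -0.84511$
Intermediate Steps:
$\frac{28871 + \left(86 \cdot 21 - 29\right)}{7270 - 43535} = \frac{28871 + \left(1806 - 29\right)}{-36265} = \left(28871 + 1777\right) \left(- \frac{1}{36265}\right) = 30648 \left(- \frac{1}{36265}\right) = - \frac{30648}{36265}$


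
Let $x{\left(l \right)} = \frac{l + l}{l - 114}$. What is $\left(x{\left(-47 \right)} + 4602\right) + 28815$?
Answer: $\frac{5380231}{161} \approx 33418.0$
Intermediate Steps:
$x{\left(l \right)} = \frac{2 l}{-114 + l}$
$\left(x{\left(-47 \right)} + 4602\right) + 28815 = \left(2 \left(-47\right) \frac{1}{-114 - 47} + 4602\right) + 28815 = \left(2 \left(-47\right) \frac{1}{-161} + 4602\right) + 28815 = \left(2 \left(-47\right) \left(- \frac{1}{161}\right) + 4602\right) + 28815 = \left(\frac{94}{161} + 4602\right) + 28815 = \frac{741016}{161} + 28815 = \frac{5380231}{161}$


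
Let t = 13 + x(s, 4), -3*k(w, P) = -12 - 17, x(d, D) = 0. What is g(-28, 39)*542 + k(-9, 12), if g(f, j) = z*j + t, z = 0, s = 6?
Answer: 21167/3 ≈ 7055.7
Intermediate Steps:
k(w, P) = 29/3 (k(w, P) = -(-12 - 17)/3 = -⅓*(-29) = 29/3)
t = 13 (t = 13 + 0 = 13)
g(f, j) = 13 (g(f, j) = 0*j + 13 = 0 + 13 = 13)
g(-28, 39)*542 + k(-9, 12) = 13*542 + 29/3 = 7046 + 29/3 = 21167/3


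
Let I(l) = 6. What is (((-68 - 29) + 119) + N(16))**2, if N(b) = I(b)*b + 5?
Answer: 15129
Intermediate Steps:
N(b) = 5 + 6*b (N(b) = 6*b + 5 = 5 + 6*b)
(((-68 - 29) + 119) + N(16))**2 = (((-68 - 29) + 119) + (5 + 6*16))**2 = ((-97 + 119) + (5 + 96))**2 = (22 + 101)**2 = 123**2 = 15129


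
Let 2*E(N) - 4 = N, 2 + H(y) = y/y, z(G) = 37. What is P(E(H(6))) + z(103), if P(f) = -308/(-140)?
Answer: 196/5 ≈ 39.200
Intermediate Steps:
H(y) = -1 (H(y) = -2 + y/y = -2 + 1 = -1)
E(N) = 2 + N/2
P(f) = 11/5 (P(f) = -308*(-1/140) = 11/5)
P(E(H(6))) + z(103) = 11/5 + 37 = 196/5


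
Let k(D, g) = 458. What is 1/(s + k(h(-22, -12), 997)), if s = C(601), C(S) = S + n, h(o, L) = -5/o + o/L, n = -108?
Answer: 1/951 ≈ 0.0010515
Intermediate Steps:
C(S) = -108 + S (C(S) = S - 108 = -108 + S)
s = 493 (s = -108 + 601 = 493)
1/(s + k(h(-22, -12), 997)) = 1/(493 + 458) = 1/951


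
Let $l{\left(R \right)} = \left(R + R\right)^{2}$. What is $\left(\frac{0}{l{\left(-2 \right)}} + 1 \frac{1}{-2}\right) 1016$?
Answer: $-508$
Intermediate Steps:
$l{\left(R \right)} = 4 R^{2}$ ($l{\left(R \right)} = \left(2 R\right)^{2} = 4 R^{2}$)
$\left(\frac{0}{l{\left(-2 \right)}} + 1 \frac{1}{-2}\right) 1016 = \left(\frac{0}{4 \left(-2\right)^{2}} + 1 \frac{1}{-2}\right) 1016 = \left(\frac{0}{4 \cdot 4} + 1 \left(- \frac{1}{2}\right)\right) 1016 = \left(\frac{0}{16} - \frac{1}{2}\right) 1016 = \left(0 \cdot \frac{1}{16} - \frac{1}{2}\right) 1016 = \left(0 - \frac{1}{2}\right) 1016 = \left(- \frac{1}{2}\right) 1016 = -508$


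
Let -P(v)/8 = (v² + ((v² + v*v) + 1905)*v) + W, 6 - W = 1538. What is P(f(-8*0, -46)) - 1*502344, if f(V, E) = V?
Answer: -490088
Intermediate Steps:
W = -1532 (W = 6 - 1*1538 = 6 - 1538 = -1532)
P(v) = 12256 - 8*v² - 8*v*(1905 + 2*v²) (P(v) = -8*((v² + ((v² + v*v) + 1905)*v) - 1532) = -8*((v² + ((v² + v²) + 1905)*v) - 1532) = -8*((v² + (2*v² + 1905)*v) - 1532) = -8*((v² + (1905 + 2*v²)*v) - 1532) = -8*((v² + v*(1905 + 2*v²)) - 1532) = -8*(-1532 + v² + v*(1905 + 2*v²)) = 12256 - 8*v² - 8*v*(1905 + 2*v²))
P(f(-8*0, -46)) - 1*502344 = (12256 - (-121920)*0 - 16*(-8*0)³ - 8*(-8*0)²) - 1*502344 = (12256 - 15240*0 - 16*0³ - 8*0²) - 502344 = (12256 + 0 - 16*0 - 8*0) - 502344 = (12256 + 0 + 0 + 0) - 502344 = 12256 - 502344 = -490088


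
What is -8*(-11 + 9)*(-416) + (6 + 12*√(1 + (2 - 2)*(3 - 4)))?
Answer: -6638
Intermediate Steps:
-8*(-11 + 9)*(-416) + (6 + 12*√(1 + (2 - 2)*(3 - 4))) = -8*(-2)*(-416) + (6 + 12*√(1 + 0*(-1))) = 16*(-416) + (6 + 12*√(1 + 0)) = -6656 + (6 + 12*√1) = -6656 + (6 + 12*1) = -6656 + (6 + 12) = -6656 + 18 = -6638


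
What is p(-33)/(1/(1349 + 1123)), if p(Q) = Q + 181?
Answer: 365856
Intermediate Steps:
p(Q) = 181 + Q
p(-33)/(1/(1349 + 1123)) = (181 - 33)/(1/(1349 + 1123)) = 148/(1/2472) = 148*2472 = 365856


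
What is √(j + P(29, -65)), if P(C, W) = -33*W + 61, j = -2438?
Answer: 2*I*√58 ≈ 15.232*I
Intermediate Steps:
P(C, W) = 61 - 33*W
√(j + P(29, -65)) = √(-2438 + (61 - 33*(-65))) = √(-2438 + (61 + 2145)) = √(-2438 + 2206) = √(-232) = 2*I*√58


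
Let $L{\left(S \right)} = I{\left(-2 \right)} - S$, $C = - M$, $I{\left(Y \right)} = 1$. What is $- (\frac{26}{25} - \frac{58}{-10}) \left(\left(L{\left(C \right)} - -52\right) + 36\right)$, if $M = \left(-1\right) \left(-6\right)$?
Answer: $- \frac{3249}{5} \approx -649.8$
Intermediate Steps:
$M = 6$
$C = -6$ ($C = \left(-1\right) 6 = -6$)
$L{\left(S \right)} = 1 - S$
$- (\frac{26}{25} - \frac{58}{-10}) \left(\left(L{\left(C \right)} - -52\right) + 36\right) = - (\frac{26}{25} - \frac{58}{-10}) \left(\left(\left(1 - -6\right) - -52\right) + 36\right) = - (26 \cdot \frac{1}{25} - - \frac{29}{5}) \left(\left(\left(1 + 6\right) + 52\right) + 36\right) = - (\frac{26}{25} + \frac{29}{5}) \left(\left(7 + 52\right) + 36\right) = \left(-1\right) \frac{171}{25} \left(59 + 36\right) = \left(- \frac{171}{25}\right) 95 = - \frac{3249}{5}$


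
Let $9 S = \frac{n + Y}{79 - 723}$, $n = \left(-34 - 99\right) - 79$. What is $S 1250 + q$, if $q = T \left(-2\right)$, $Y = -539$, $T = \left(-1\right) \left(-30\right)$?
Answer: $\frac{295495}{2898} \approx 101.97$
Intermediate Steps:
$T = 30$
$n = -212$ ($n = -133 - 79 = -212$)
$S = \frac{751}{5796}$ ($S = \frac{\left(-212 - 539\right) \frac{1}{79 - 723}}{9} = \frac{\left(-751\right) \frac{1}{-644}}{9} = \frac{\left(-751\right) \left(- \frac{1}{644}\right)}{9} = \frac{1}{9} \cdot \frac{751}{644} = \frac{751}{5796} \approx 0.12957$)
$q = -60$ ($q = 30 \left(-2\right) = -60$)
$S 1250 + q = \frac{751}{5796} \cdot 1250 - 60 = \frac{469375}{2898} - 60 = \frac{295495}{2898}$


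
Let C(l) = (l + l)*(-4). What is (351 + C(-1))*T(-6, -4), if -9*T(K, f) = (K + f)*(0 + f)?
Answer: -14360/9 ≈ -1595.6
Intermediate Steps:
C(l) = -8*l (C(l) = (2*l)*(-4) = -8*l)
T(K, f) = -f*(K + f)/9 (T(K, f) = -(K + f)*(0 + f)/9 = -(K + f)*f/9 = -f*(K + f)/9)
(351 + C(-1))*T(-6, -4) = (351 - 8*(-1))*(-⅑*(-4)*(-6 - 4)) = (351 + 8)*(-⅑*(-4)*(-10)) = 359*(-40/9) = -14360/9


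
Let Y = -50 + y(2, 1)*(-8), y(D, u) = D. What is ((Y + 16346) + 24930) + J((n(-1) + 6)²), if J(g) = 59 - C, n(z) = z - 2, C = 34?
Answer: 41235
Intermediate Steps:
n(z) = -2 + z
Y = -66 (Y = -50 + 2*(-8) = -50 - 16 = -66)
J(g) = 25 (J(g) = 59 - 1*34 = 59 - 34 = 25)
((Y + 16346) + 24930) + J((n(-1) + 6)²) = ((-66 + 16346) + 24930) + 25 = (16280 + 24930) + 25 = 41210 + 25 = 41235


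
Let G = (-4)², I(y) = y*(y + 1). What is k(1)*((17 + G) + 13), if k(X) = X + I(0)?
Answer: 46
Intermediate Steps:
I(y) = y*(1 + y)
G = 16
k(X) = X (k(X) = X + 0*(1 + 0) = X + 0*1 = X + 0 = X)
k(1)*((17 + G) + 13) = 1*((17 + 16) + 13) = 1*(33 + 13) = 1*46 = 46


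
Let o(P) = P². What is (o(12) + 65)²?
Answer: 43681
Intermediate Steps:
(o(12) + 65)² = (12² + 65)² = (144 + 65)² = 209² = 43681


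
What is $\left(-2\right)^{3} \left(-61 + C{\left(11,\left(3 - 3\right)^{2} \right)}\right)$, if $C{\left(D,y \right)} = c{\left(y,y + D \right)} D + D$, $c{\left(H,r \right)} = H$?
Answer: $400$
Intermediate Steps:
$C{\left(D,y \right)} = D + D y$ ($C{\left(D,y \right)} = y D + D = D y + D = D + D y$)
$\left(-2\right)^{3} \left(-61 + C{\left(11,\left(3 - 3\right)^{2} \right)}\right) = \left(-2\right)^{3} \left(-61 + 11 \left(1 + \left(3 - 3\right)^{2}\right)\right) = - 8 \left(-61 + 11 \left(1 + 0^{2}\right)\right) = - 8 \left(-61 + 11 \left(1 + 0\right)\right) = - 8 \left(-61 + 11 \cdot 1\right) = - 8 \left(-61 + 11\right) = \left(-8\right) \left(-50\right) = 400$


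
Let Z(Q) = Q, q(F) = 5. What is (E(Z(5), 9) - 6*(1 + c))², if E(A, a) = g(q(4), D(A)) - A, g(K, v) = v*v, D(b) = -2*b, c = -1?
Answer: 9025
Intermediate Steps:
g(K, v) = v²
E(A, a) = -A + 4*A² (E(A, a) = (-2*A)² - A = 4*A² - A = -A + 4*A²)
(E(Z(5), 9) - 6*(1 + c))² = (5*(-1 + 4*5) - 6*(1 - 1))² = (5*(-1 + 20) - 6*0)² = (5*19 + 0)² = (95 + 0)² = 95² = 9025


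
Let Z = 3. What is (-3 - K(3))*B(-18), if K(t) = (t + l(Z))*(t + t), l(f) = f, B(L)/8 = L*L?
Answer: -101088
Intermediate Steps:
B(L) = 8*L² (B(L) = 8*(L*L) = 8*L²)
K(t) = 2*t*(3 + t) (K(t) = (t + 3)*(t + t) = (3 + t)*(2*t) = 2*t*(3 + t))
(-3 - K(3))*B(-18) = (-3 - 2*3*(3 + 3))*(8*(-18)²) = (-3 - 2*3*6)*(8*324) = (-3 - 1*36)*2592 = (-3 - 36)*2592 = -39*2592 = -101088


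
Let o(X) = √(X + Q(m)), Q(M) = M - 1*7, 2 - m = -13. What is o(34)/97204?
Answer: √42/97204 ≈ 6.6672e-5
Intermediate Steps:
m = 15 (m = 2 - 1*(-13) = 2 + 13 = 15)
Q(M) = -7 + M (Q(M) = M - 7 = -7 + M)
o(X) = √(8 + X) (o(X) = √(X + (-7 + 15)) = √(X + 8) = √(8 + X))
o(34)/97204 = √(8 + 34)/97204 = √42*(1/97204) = √42/97204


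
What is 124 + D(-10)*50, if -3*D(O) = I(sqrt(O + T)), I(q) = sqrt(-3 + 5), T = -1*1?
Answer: 124 - 50*sqrt(2)/3 ≈ 100.43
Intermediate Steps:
T = -1
I(q) = sqrt(2)
D(O) = -sqrt(2)/3
124 + D(-10)*50 = 124 - sqrt(2)/3*50 = 124 - 50*sqrt(2)/3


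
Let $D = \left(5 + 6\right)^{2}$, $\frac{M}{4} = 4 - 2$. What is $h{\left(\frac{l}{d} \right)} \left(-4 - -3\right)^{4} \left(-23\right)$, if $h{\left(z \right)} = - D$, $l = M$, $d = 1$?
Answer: $2783$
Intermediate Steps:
$M = 8$ ($M = 4 \left(4 - 2\right) = 4 \cdot 2 = 8$)
$l = 8$
$D = 121$ ($D = 11^{2} = 121$)
$h{\left(z \right)} = -121$ ($h{\left(z \right)} = \left(-1\right) 121 = -121$)
$h{\left(\frac{l}{d} \right)} \left(-4 - -3\right)^{4} \left(-23\right) = - 121 \left(-4 - -3\right)^{4} \left(-23\right) = - 121 \left(-4 + 3\right)^{4} \left(-23\right) = - 121 \left(-1\right)^{4} \left(-23\right) = \left(-121\right) 1 \left(-23\right) = \left(-121\right) \left(-23\right) = 2783$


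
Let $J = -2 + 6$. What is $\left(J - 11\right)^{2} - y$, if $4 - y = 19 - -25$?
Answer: $89$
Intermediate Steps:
$y = -40$ ($y = 4 - \left(19 - -25\right) = 4 - \left(19 + 25\right) = 4 - 44 = -40$)
$J = 4$
$\left(J - 11\right)^{2} - y = \left(4 - 11\right)^{2} - -40 = \left(-7\right)^{2} + 40 = 49 + 40 = 89$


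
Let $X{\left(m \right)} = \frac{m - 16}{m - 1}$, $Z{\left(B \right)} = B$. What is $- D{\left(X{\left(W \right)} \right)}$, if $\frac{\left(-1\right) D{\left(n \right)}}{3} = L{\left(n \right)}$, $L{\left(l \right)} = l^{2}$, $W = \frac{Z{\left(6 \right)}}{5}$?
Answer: $16428$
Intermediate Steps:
$W = \frac{6}{5} \approx 1.2$
$X{\left(m \right)} = \frac{-16 + m}{-1 + m}$
$D{\left(n \right)} = - 3 n^{2}$
$- D{\left(X{\left(W \right)} \right)} = - \left(-3\right) \left(\frac{-16 + \frac{6}{5}}{-1 + \frac{6}{5}}\right)^{2} = - \left(-3\right) \left(\frac{1}{\frac{1}{5}} \left(- \frac{74}{5}\right)\right)^{2} = - \left(-3\right) \left(5 \left(- \frac{74}{5}\right)\right)^{2} = - \left(-3\right) \left(-74\right)^{2} = - \left(-3\right) 5476 = \left(-1\right) \left(-16428\right) = 16428$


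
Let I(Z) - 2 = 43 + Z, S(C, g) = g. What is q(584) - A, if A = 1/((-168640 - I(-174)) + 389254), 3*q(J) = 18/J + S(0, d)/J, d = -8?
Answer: 367613/64456956 ≈ 0.0057032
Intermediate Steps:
I(Z) = 45 + Z (I(Z) = 2 + (43 + Z) = 45 + Z)
q(J) = 10/(3*J) (q(J) = (18/J - 8/J)/3 = (10/J)/3 = 10/(3*J))
A = 1/220743 (A = 1/((-168640 - (45 - 174)) + 389254) = 1/((-168640 - 1*(-129)) + 389254) = 1/((-168640 + 129) + 389254) = 1/(-168511 + 389254) = 1/220743 ≈ 4.5302e-6)
q(584) - A = (10/3)/584 - 1*1/220743 = (10/3)*(1/584) - 1/220743 = 5/876 - 1/220743 = 367613/64456956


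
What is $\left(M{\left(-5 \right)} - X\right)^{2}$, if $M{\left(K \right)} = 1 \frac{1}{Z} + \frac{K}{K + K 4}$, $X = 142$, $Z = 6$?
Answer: $\frac{18054001}{900} \approx 20060.0$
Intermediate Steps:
$M{\left(K \right)} = \frac{11}{30}$ ($M{\left(K \right)} = 1 \cdot \frac{1}{6} + \frac{K}{K + K 4} = 1 \cdot \frac{1}{6} + \frac{K}{K + 4 K} = \frac{1}{6} + \frac{K}{5 K} = \frac{1}{6} + K \frac{1}{5 K} = \frac{1}{6} + \frac{1}{5} = \frac{11}{30}$)
$\left(M{\left(-5 \right)} - X\right)^{2} = \left(\frac{11}{30} - 142\right)^{2} = \left(- \frac{4249}{30}\right)^{2} = \frac{18054001}{900}$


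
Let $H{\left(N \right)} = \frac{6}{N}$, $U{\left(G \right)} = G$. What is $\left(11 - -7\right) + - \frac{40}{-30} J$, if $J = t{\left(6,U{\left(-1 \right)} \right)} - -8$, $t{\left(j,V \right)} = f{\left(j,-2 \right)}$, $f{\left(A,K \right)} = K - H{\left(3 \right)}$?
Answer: $\frac{70}{3} \approx 23.333$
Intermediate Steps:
$f{\left(A,K \right)} = -2 + K$ ($f{\left(A,K \right)} = K - \frac{6}{3} = K - 6 \cdot \frac{1}{3} = K - 2 = -2 + K$)
$t{\left(j,V \right)} = -4$ ($t{\left(j,V \right)} = -2 - 2 = -4$)
$J = 4$ ($J = -4 - -8 = -4 + 8 = 4$)
$\left(11 - -7\right) + - \frac{40}{-30} J = \left(11 - -7\right) + - \frac{40}{-30} \cdot 4 = \left(11 + 7\right) + \left(-40\right) \left(- \frac{1}{30}\right) 4 = 18 + \frac{4}{3} \cdot 4 = 18 + \frac{16}{3} = \frac{70}{3}$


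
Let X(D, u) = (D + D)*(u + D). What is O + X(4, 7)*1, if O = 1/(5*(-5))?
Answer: 2199/25 ≈ 87.960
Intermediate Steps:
X(D, u) = 2*D*(D + u) (X(D, u) = (2*D)*(D + u) = 2*D*(D + u))
O = -1/25 (O = 1/(-25) = -1/25 ≈ -0.040000)
O + X(4, 7)*1 = -1/25 + (2*4*(4 + 7))*1 = -1/25 + (2*4*11)*1 = -1/25 + 88*1 = -1/25 + 88 = 2199/25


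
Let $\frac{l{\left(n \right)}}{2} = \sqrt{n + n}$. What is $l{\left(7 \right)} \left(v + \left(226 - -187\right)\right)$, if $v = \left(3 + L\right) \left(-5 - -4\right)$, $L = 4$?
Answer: $812 \sqrt{14} \approx 3038.2$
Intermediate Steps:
$l{\left(n \right)} = 2 \sqrt{2} \sqrt{n}$ ($l{\left(n \right)} = 2 \sqrt{n + n} = 2 \sqrt{2 n} = 2 \sqrt{2} \sqrt{n}$)
$v = -7$ ($v = \left(3 + 4\right) \left(-5 - -4\right) = 7 \left(-5 + 4\right) = 7 \left(-1\right) = -7$)
$l{\left(7 \right)} \left(v + \left(226 - -187\right)\right) = 2 \sqrt{2} \sqrt{7} \left(-7 + \left(226 - -187\right)\right) = 2 \sqrt{14} \left(-7 + \left(226 + 187\right)\right) = 2 \sqrt{14} \left(-7 + 413\right) = 2 \sqrt{14} \cdot 406 = 812 \sqrt{14}$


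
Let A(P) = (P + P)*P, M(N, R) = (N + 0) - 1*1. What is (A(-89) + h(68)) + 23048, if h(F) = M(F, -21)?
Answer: 38957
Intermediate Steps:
M(N, R) = -1 + N (M(N, R) = N - 1 = -1 + N)
h(F) = -1 + F
A(P) = 2*P² (A(P) = (2*P)*P = 2*P²)
(A(-89) + h(68)) + 23048 = (2*(-89)² + (-1 + 68)) + 23048 = (2*7921 + 67) + 23048 = (15842 + 67) + 23048 = 15909 + 23048 = 38957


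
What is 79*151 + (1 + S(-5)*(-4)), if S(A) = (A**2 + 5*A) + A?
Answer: 11950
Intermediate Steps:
S(A) = A**2 + 6*A
79*151 + (1 + S(-5)*(-4)) = 79*151 + (1 - 5*(6 - 5)*(-4)) = 11929 + (1 - 5*1*(-4)) = 11929 + (1 - 5*(-4)) = 11929 + (1 + 20) = 11929 + 21 = 11950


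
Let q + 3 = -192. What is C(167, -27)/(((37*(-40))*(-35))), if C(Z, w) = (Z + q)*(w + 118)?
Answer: -91/1850 ≈ -0.049189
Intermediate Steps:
q = -195 (q = -3 - 192 = -195)
C(Z, w) = (-195 + Z)*(118 + w) (C(Z, w) = (Z - 195)*(w + 118) = (-195 + Z)*(118 + w))
C(167, -27)/(((37*(-40))*(-35))) = (-23010 - 195*(-27) + 118*167 + 167*(-27))/(((37*(-40))*(-35))) = (-23010 + 5265 + 19706 - 4509)/((-1480*(-35))) = -2548/51800 = -2548*1/51800 = -91/1850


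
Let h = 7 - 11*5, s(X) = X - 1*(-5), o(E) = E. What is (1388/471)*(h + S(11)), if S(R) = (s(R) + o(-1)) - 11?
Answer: -61072/471 ≈ -129.66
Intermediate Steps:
s(X) = 5 + X (s(X) = X + 5 = 5 + X)
h = -48 (h = 7 - 55 = -48)
S(R) = -7 + R (S(R) = ((5 + R) - 1) - 11 = (4 + R) - 11 = -7 + R)
(1388/471)*(h + S(11)) = (1388/471)*(-48 + (-7 + 11)) = (1388*(1/471))*(-48 + 4) = (1388/471)*(-44) = -61072/471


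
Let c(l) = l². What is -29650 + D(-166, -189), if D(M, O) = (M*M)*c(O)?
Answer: 984298226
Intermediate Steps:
D(M, O) = M²*O² (D(M, O) = (M*M)*O² = M²*O²)
-29650 + D(-166, -189) = -29650 + (-166)²*(-189)² = -29650 + 27556*35721 = -29650 + 984327876 = 984298226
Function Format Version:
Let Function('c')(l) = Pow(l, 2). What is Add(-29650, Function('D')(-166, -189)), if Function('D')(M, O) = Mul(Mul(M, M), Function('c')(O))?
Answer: 984298226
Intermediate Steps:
Function('D')(M, O) = Mul(Pow(M, 2), Pow(O, 2)) (Function('D')(M, O) = Mul(Mul(M, M), Pow(O, 2)) = Mul(Pow(M, 2), Pow(O, 2)))
Add(-29650, Function('D')(-166, -189)) = Add(-29650, Mul(Pow(-166, 2), Pow(-189, 2))) = Add(-29650, Mul(27556, 35721)) = Add(-29650, 984327876) = 984298226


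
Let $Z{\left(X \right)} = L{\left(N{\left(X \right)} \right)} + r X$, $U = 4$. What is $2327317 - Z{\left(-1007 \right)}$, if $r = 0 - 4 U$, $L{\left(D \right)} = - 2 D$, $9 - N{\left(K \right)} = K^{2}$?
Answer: $283125$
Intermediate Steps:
$N{\left(K \right)} = 9 - K^{2}$
$r = -16$ ($r = 0 - 16 = -16$)
$Z{\left(X \right)} = -18 - 16 X + 2 X^{2}$ ($Z{\left(X \right)} = - 2 \left(9 - X^{2}\right) - 16 X = \left(-18 + 2 X^{2}\right) - 16 X = -18 - 16 X + 2 X^{2}$)
$2327317 - Z{\left(-1007 \right)} = 2327317 - \left(-18 - -16112 + 2 \left(-1007\right)^{2}\right) = 2327317 - \left(-18 + 16112 + 2 \cdot 1014049\right) = 2327317 - \left(-18 + 16112 + 2028098\right) = 2327317 - 2044192 = 283125$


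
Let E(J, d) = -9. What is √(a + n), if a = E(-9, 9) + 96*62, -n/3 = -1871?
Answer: 6*√321 ≈ 107.50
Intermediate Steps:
n = 5613 (n = -3*(-1871) = 5613)
a = 5943 (a = -9 + 96*62 = -9 + 5952 = 5943)
√(a + n) = √(5943 + 5613) = √11556 = 6*√321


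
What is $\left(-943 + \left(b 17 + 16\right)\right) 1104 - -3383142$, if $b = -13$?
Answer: $2115750$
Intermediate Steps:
$\left(-943 + \left(b 17 + 16\right)\right) 1104 - -3383142 = \left(-943 + \left(\left(-13\right) 17 + 16\right)\right) 1104 - -3383142 = \left(-943 + \left(-221 + 16\right)\right) 1104 + 3383142 = \left(-943 - 205\right) 1104 + 3383142 = \left(-1148\right) 1104 + 3383142 = -1267392 + 3383142 = 2115750$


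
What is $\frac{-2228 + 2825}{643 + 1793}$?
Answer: $\frac{199}{812} \approx 0.24507$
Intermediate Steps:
$\frac{-2228 + 2825}{643 + 1793} = \frac{597}{2436} = 597 \cdot \frac{1}{2436} = \frac{199}{812}$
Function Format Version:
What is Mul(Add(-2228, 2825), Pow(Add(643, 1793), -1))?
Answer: Rational(199, 812) ≈ 0.24507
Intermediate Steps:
Mul(Add(-2228, 2825), Pow(Add(643, 1793), -1)) = Mul(597, Pow(2436, -1)) = Mul(597, Rational(1, 2436)) = Rational(199, 812)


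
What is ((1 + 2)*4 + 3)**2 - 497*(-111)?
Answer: 55392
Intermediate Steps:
((1 + 2)*4 + 3)**2 - 497*(-111) = (3*4 + 3)**2 + 55167 = (12 + 3)**2 + 55167 = 15**2 + 55167 = 225 + 55167 = 55392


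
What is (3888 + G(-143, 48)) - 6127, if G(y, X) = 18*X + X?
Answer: -1327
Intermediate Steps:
G(y, X) = 19*X
(3888 + G(-143, 48)) - 6127 = (3888 + 19*48) - 6127 = (3888 + 912) - 6127 = 4800 - 6127 = -1327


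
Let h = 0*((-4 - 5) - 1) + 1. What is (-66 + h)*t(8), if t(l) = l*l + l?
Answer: -4680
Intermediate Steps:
h = 1 (h = 0*(-9 - 1) + 1 = 0*(-10) + 1 = 0 + 1 = 1)
t(l) = l + l² (t(l) = l² + l = l + l²)
(-66 + h)*t(8) = (-66 + 1)*(8*(1 + 8)) = -520*9 = -65*72 = -4680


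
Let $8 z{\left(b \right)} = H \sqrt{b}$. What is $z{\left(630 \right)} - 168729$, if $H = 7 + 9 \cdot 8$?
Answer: $-168729 + \frac{237 \sqrt{70}}{8} \approx -1.6848 \cdot 10^{5}$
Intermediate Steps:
$H = 79$ ($H = 7 + 72 = 79$)
$z{\left(b \right)} = \frac{79 \sqrt{b}}{8}$
$z{\left(630 \right)} - 168729 = \frac{79 \sqrt{630}}{8} - 168729 = \frac{79 \cdot 3 \sqrt{70}}{8} - 168729 = \frac{237 \sqrt{70}}{8} - 168729 = -168729 + \frac{237 \sqrt{70}}{8}$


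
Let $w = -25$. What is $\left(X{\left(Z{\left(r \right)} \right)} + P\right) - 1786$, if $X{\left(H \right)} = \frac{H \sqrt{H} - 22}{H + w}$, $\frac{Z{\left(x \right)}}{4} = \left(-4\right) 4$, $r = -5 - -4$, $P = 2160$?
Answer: $\frac{33308}{89} + \frac{512 i}{89} \approx 374.25 + 5.7528 i$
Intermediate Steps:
$r = -1$ ($r = -5 + 4 = -1$)
$Z{\left(x \right)} = -64$ ($Z{\left(x \right)} = 4 \left(\left(-4\right) 4\right) = 4 \left(-16\right) = -64$)
$X{\left(H \right)} = \frac{-22 + H^{\frac{3}{2}}}{-25 + H}$ ($X{\left(H \right)} = \frac{H \sqrt{H} - 22}{H - 25} = \frac{H^{\frac{3}{2}} - 22}{-25 + H} = \frac{-22 + H^{\frac{3}{2}}}{-25 + H}$)
$\left(X{\left(Z{\left(r \right)} \right)} + P\right) - 1786 = \left(\frac{-22 + \left(-64\right)^{\frac{3}{2}}}{-25 - 64} + 2160\right) - 1786 = \left(\frac{-22 - 512 i}{-89} + 2160\right) - 1786 = \left(- \frac{-22 - 512 i}{89} + 2160\right) - 1786 = \left(\left(\frac{22}{89} + \frac{512 i}{89}\right) + 2160\right) - 1786 = \left(\frac{192262}{89} + \frac{512 i}{89}\right) - 1786 = \frac{33308}{89} + \frac{512 i}{89}$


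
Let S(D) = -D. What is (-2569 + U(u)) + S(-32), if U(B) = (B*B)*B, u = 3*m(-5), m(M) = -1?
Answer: -2564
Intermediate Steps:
u = -3 (u = 3*(-1) = -3)
U(B) = B**3 (U(B) = B**2*B = B**3)
(-2569 + U(u)) + S(-32) = (-2569 + (-3)**3) - 1*(-32) = (-2569 - 27) + 32 = -2596 + 32 = -2564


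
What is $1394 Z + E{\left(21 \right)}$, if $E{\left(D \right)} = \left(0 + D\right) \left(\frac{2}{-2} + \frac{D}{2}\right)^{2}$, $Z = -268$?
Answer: $- \frac{1486787}{4} \approx -3.717 \cdot 10^{5}$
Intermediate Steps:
$E{\left(D \right)} = D \left(-1 + \frac{D}{2}\right)^{2}$ ($E{\left(D \right)} = D \left(2 \left(- \frac{1}{2}\right) + D \frac{1}{2}\right)^{2} = D \left(-1 + \frac{D}{2}\right)^{2}$)
$1394 Z + E{\left(21 \right)} = 1394 \left(-268\right) + \frac{1}{4} \cdot 21 \left(-2 + 21\right)^{2} = -373592 + \frac{1}{4} \cdot 21 \cdot 19^{2} = -373592 + \frac{1}{4} \cdot 21 \cdot 361 = -373592 + \frac{7581}{4} = - \frac{1486787}{4}$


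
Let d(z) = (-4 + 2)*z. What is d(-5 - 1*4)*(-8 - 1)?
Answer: -162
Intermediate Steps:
d(z) = -2*z
d(-5 - 1*4)*(-8 - 1) = (-2*(-5 - 1*4))*(-8 - 1) = -2*(-5 - 4)*(-9) = -2*(-9)*(-9) = 18*(-9) = -162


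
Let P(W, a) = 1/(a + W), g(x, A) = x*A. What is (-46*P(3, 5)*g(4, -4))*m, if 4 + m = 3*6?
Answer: 1288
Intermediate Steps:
g(x, A) = A*x
P(W, a) = 1/(W + a)
m = 14 (m = -4 + 3*6 = -4 + 18 = 14)
(-46*P(3, 5)*g(4, -4))*m = -46*(-4*4)/(3 + 5)*14 = -46*(-16)/8*14 = -23*(-16)/4*14 = -46*(-2)*14 = 92*14 = 1288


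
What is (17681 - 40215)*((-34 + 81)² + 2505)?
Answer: -106225276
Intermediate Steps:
(17681 - 40215)*((-34 + 81)² + 2505) = -22534*(47² + 2505) = -22534*(2209 + 2505) = -22534*4714 = -106225276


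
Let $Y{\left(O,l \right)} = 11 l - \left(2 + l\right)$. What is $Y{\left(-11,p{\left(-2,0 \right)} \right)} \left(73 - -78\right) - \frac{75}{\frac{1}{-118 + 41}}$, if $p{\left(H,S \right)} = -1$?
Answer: $3963$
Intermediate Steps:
$Y{\left(O,l \right)} = -2 + 10 l$
$Y{\left(-11,p{\left(-2,0 \right)} \right)} \left(73 - -78\right) - \frac{75}{\frac{1}{-118 + 41}} = \left(-2 + 10 \left(-1\right)\right) \left(73 - -78\right) - \frac{75}{\frac{1}{-118 + 41}} = \left(-2 - 10\right) \left(73 + 78\right) - \frac{75}{\frac{1}{-77}} = \left(-12\right) 151 - \frac{75}{- \frac{1}{77}} = -1812 - -5775 = -1812 + 5775 = 3963$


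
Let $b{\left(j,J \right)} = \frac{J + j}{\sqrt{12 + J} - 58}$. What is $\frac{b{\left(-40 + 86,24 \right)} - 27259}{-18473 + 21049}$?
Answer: $- \frac{708769}{66976} \approx -10.582$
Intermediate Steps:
$b{\left(j,J \right)} = \frac{J + j}{-58 + \sqrt{12 + J}}$
$\frac{b{\left(-40 + 86,24 \right)} - 27259}{-18473 + 21049} = \frac{\frac{24 + \left(-40 + 86\right)}{-58 + \sqrt{12 + 24}} - 27259}{-18473 + 21049} = \frac{\frac{24 + 46}{-58 + \sqrt{36}} - 27259}{2576} = \left(\frac{1}{-58 + 6} \cdot 70 - 27259\right) \frac{1}{2576} = \left(\frac{1}{-52} \cdot 70 - 27259\right) \frac{1}{2576} = \left(\left(- \frac{1}{52}\right) 70 - 27259\right) \frac{1}{2576} = \left(- \frac{35}{26} - 27259\right) \frac{1}{2576} = \left(- \frac{708769}{26}\right) \frac{1}{2576} = - \frac{708769}{66976}$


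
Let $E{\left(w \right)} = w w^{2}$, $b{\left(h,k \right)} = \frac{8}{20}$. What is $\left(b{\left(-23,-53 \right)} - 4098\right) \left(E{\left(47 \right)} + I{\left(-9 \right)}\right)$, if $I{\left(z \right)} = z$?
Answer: $- \frac{2126941232}{5} \approx -4.2539 \cdot 10^{8}$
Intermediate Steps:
$b{\left(h,k \right)} = \frac{2}{5}$ ($b{\left(h,k \right)} = 8 \cdot \frac{1}{20} = \frac{2}{5}$)
$E{\left(w \right)} = w^{3}$
$\left(b{\left(-23,-53 \right)} - 4098\right) \left(E{\left(47 \right)} + I{\left(-9 \right)}\right) = \left(\frac{2}{5} - 4098\right) \left(47^{3} - 9\right) = - \frac{20488 \left(103823 - 9\right)}{5} = \left(- \frac{20488}{5}\right) 103814 = - \frac{2126941232}{5}$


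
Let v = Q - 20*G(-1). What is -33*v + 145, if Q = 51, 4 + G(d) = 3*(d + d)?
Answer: -8138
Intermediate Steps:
G(d) = -4 + 6*d (G(d) = -4 + 3*(d + d) = -4 + 3*(2*d) = -4 + 6*d)
v = 251 (v = 51 - 20*(-4 + 6*(-1)) = 51 - 20*(-4 - 6) = 51 - 20*(-10) = 51 - 1*(-200) = 51 + 200 = 251)
-33*v + 145 = -33*251 + 145 = -8283 + 145 = -8138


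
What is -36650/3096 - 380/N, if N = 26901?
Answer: -18279595/1542324 ≈ -11.852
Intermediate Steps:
-36650/3096 - 380/N = -36650/3096 - 380/26901 = -36650*1/3096 - 380*1/26901 = -18325/1548 - 380/26901 = -18279595/1542324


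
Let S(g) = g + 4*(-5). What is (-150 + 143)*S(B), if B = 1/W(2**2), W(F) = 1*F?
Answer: 553/4 ≈ 138.25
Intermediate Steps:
W(F) = F
B = 1/4 (B = 1/(2**2) = 1/4 ≈ 0.25000)
S(g) = -20 + g (S(g) = g - 20 = -20 + g)
(-150 + 143)*S(B) = (-150 + 143)*(-20 + 1/4) = -7*(-79/4) = 553/4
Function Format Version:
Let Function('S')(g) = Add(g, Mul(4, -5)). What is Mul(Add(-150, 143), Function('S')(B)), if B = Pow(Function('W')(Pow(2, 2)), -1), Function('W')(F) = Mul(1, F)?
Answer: Rational(553, 4) ≈ 138.25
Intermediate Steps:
Function('W')(F) = F
B = Rational(1, 4) (B = Pow(Pow(2, 2), -1) = Pow(4, -1) = Rational(1, 4) ≈ 0.25000)
Function('S')(g) = Add(-20, g) (Function('S')(g) = Add(g, -20) = Add(-20, g))
Mul(Add(-150, 143), Function('S')(B)) = Mul(Add(-150, 143), Add(-20, Rational(1, 4))) = Mul(-7, Rational(-79, 4)) = Rational(553, 4)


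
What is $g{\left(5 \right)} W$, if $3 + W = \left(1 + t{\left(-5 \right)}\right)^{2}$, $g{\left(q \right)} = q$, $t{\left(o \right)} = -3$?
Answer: $5$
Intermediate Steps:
$W = 1$ ($W = -3 + \left(1 - 3\right)^{2} = -3 + \left(-2\right)^{2} = -3 + 4 = 1$)
$g{\left(5 \right)} W = 5 \cdot 1 = 5$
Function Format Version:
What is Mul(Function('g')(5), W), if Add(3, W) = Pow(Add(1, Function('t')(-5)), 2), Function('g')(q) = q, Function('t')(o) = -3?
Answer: 5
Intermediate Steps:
W = 1 (W = Add(-3, Pow(Add(1, -3), 2)) = Add(-3, Pow(-2, 2)) = Add(-3, 4) = 1)
Mul(Function('g')(5), W) = Mul(5, 1) = 5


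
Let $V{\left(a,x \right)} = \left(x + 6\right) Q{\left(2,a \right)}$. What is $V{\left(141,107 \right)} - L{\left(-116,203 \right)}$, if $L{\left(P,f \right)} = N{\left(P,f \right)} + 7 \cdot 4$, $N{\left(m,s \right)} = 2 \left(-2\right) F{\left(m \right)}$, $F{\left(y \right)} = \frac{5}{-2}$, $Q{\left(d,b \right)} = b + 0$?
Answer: $15895$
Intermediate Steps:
$Q{\left(d,b \right)} = b$
$F{\left(y \right)} = - \frac{5}{2}$ ($F{\left(y \right)} = 5 \left(- \frac{1}{2}\right) = - \frac{5}{2}$)
$N{\left(m,s \right)} = 10$ ($N{\left(m,s \right)} = 2 \left(-2\right) \left(- \frac{5}{2}\right) = \left(-4\right) \left(- \frac{5}{2}\right) = 10$)
$V{\left(a,x \right)} = a \left(6 + x\right)$ ($V{\left(a,x \right)} = \left(x + 6\right) a = \left(6 + x\right) a = a \left(6 + x\right)$)
$L{\left(P,f \right)} = 38$ ($L{\left(P,f \right)} = 10 + 7 \cdot 4 = 10 + 28 = 38$)
$V{\left(141,107 \right)} - L{\left(-116,203 \right)} = 141 \left(6 + 107\right) - 38 = 141 \cdot 113 - 38 = 15933 - 38 = 15895$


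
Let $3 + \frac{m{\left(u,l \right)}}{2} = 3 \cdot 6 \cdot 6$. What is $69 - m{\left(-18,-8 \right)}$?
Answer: $-141$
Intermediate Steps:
$m{\left(u,l \right)} = 210$ ($m{\left(u,l \right)} = -6 + 2 \cdot 3 \cdot 6 \cdot 6 = -6 + 2 \cdot 18 \cdot 6 = -6 + 2 \cdot 108 = -6 + 216 = 210$)
$69 - m{\left(-18,-8 \right)} = 69 - 210 = -141$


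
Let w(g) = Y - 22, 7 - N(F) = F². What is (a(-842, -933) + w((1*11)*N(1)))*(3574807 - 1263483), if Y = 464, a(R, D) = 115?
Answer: 1287407468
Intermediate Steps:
N(F) = 7 - F²
w(g) = 442 (w(g) = 464 - 22 = 442)
(a(-842, -933) + w((1*11)*N(1)))*(3574807 - 1263483) = (115 + 442)*(3574807 - 1263483) = 557*2311324 = 1287407468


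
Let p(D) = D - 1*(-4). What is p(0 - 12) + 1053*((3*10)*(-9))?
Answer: -284318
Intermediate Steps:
p(D) = 4 + D (p(D) = D + 4 = 4 + D)
p(0 - 12) + 1053*((3*10)*(-9)) = (4 + (0 - 12)) + 1053*((3*10)*(-9)) = (4 - 12) + 1053*(30*(-9)) = -8 + 1053*(-270) = -8 - 284310 = -284318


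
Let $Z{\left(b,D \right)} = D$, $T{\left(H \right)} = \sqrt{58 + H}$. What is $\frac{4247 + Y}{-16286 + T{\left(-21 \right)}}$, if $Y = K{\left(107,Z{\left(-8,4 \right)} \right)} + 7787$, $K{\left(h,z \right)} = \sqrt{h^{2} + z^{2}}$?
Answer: $- \frac{195985724}{265233759} - \frac{16286 \sqrt{11465}}{265233759} - \frac{12034 \sqrt{37}}{265233759} - \frac{\sqrt{424205}}{265233759} \approx -0.74577$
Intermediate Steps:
$Y = 7787 + \sqrt{11465}$ ($Y = \sqrt{107^{2} + 4^{2}} + 7787 = \sqrt{11449 + 16} + 7787 = \sqrt{11465} + 7787 = 7787 + \sqrt{11465} \approx 7894.1$)
$\frac{4247 + Y}{-16286 + T{\left(-21 \right)}} = \frac{4247 + \left(7787 + \sqrt{11465}\right)}{-16286 + \sqrt{58 - 21}} = \frac{12034 + \sqrt{11465}}{-16286 + \sqrt{37}}$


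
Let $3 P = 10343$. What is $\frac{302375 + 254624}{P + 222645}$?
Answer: $\frac{1670997}{678278} \approx 2.4636$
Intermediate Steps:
$P = \frac{10343}{3}$ ($P = \frac{1}{3} \cdot 10343 = \frac{10343}{3} \approx 3447.7$)
$\frac{302375 + 254624}{P + 222645} = \frac{302375 + 254624}{\frac{10343}{3} + 222645} = \frac{556999}{\frac{678278}{3}} = 556999 \cdot \frac{3}{678278} = \frac{1670997}{678278}$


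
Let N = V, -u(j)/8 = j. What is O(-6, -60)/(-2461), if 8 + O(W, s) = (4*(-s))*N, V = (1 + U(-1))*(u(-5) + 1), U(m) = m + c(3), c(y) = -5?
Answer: 49208/2461 ≈ 19.995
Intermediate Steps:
u(j) = -8*j
U(m) = -5 + m (U(m) = m - 5 = -5 + m)
V = -205 (V = (1 + (-5 - 1))*(-8*(-5) + 1) = (1 - 6)*(40 + 1) = -5*41 = -205)
N = -205
O(W, s) = -8 + 820*s (O(W, s) = -8 + (4*(-s))*(-205) = -8 - 4*s*(-205) = -8 + 820*s)
O(-6, -60)/(-2461) = (-8 + 820*(-60))/(-2461) = (-8 - 49200)*(-1/2461) = -49208*(-1/2461) = 49208/2461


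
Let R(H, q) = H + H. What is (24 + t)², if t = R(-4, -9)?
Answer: 256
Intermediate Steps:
R(H, q) = 2*H
t = -8 (t = 2*(-4) = -8)
(24 + t)² = (24 - 8)² = 16² = 256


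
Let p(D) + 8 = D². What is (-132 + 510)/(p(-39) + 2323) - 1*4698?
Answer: -1287225/274 ≈ -4697.9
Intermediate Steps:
p(D) = -8 + D²
(-132 + 510)/(p(-39) + 2323) - 1*4698 = (-132 + 510)/((-8 + (-39)²) + 2323) - 1*4698 = 378/((-8 + 1521) + 2323) - 4698 = 378/(1513 + 2323) - 4698 = 378/3836 - 4698 = 378*(1/3836) - 4698 = 27/274 - 4698 = -1287225/274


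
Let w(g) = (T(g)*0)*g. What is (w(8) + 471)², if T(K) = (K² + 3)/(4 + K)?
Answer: 221841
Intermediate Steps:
T(K) = (3 + K²)/(4 + K)
w(g) = 0 (w(g) = (((3 + g²)/(4 + g))*0)*g = 0*g = 0)
(w(8) + 471)² = (0 + 471)² = 471² = 221841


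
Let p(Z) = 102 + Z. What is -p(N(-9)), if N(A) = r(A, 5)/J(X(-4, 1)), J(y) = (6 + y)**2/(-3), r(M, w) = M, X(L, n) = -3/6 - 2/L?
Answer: -411/4 ≈ -102.75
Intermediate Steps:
X(L, n) = -1/2 - 2/L (X(L, n) = -3*1/6 - 2/L = -1/2 - 2/L)
J(y) = -(6 + y)**2/3 (J(y) = (6 + y)**2*(-1/3) = -(6 + y)**2/3)
N(A) = -A/12 (N(A) = A/((-(6 + (1/2)*(-4 - 1*(-4))/(-4))**2/3)) = A/((-(6 + (1/2)*(-1/4)*(-4 + 4))**2/3)) = A/((-(6 + (1/2)*(-1/4)*0)**2/3)) = A/((-(6 + 0)**2/3)) = A/((-1/3*6**2)) = A/((-1/3*36)) = A/(-12) = A*(-1/12) = -A/12)
-p(N(-9)) = -(102 - 1/12*(-9)) = -(102 + 3/4) = -1*411/4 = -411/4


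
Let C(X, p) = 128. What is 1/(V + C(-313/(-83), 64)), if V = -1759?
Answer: -1/1631 ≈ -0.00061312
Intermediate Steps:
1/(V + C(-313/(-83), 64)) = 1/(-1759 + 128) = 1/(-1631) = -1/1631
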